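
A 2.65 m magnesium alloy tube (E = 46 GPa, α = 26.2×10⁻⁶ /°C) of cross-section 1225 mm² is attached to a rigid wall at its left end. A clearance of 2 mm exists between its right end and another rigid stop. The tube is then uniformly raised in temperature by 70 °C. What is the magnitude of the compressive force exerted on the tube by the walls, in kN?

P ≈ 60.8 kN

Free thermal elongation = αΔT L = 26.2×10⁻⁶ × 70 × 2650 = 4.86 mm.
The gap closes (δ_free > 2 mm) and the wall then resists a further 4.86 − 2 = 2.86 mm of expansion.
That suppressed elongation corresponds to σ = E·Δ/L = 46×10³ × 2.86/2650 = 49.65 MPa.
Force on the wall = σA = 49.65 × 1225 mm² = 60.82 kN.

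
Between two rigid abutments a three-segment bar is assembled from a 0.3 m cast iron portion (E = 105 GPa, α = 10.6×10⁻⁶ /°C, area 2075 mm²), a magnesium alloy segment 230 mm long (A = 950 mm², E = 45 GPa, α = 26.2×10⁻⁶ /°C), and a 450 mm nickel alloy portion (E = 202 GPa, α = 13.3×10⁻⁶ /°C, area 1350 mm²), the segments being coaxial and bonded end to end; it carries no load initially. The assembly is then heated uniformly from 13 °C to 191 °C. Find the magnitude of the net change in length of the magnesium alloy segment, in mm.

|ΔL| ≈ 0.658 mm

With the walls removed the bar would change length by δ_free = Σ αᵢΔT Lᵢ = 10.6×10⁻⁶×178×300 + 26.2×10⁻⁶×178×230 + 13.3×10⁻⁶×178×450 = 2.704 mm.
The walls prevent any net length change, so an axial force P (same in every segment) develops. Compatibility: P · Σ Lᵢ/(AᵢEᵢ) = δ_free.
Σ Lᵢ/(AᵢEᵢ) = 300/(2075×105×10³) + 230/(950×45×10³) + 450/(1350×202×10³) = 8.407×10⁻⁶ mm/N.
P = 2.704 / 8.407×10⁻⁶ = 321600 N = 321.6 kN, compressive.
For the magnesium alloy segment, free thermal change = 26.2×10⁻⁶×178×230 = 1.073 mm and elastic change from P = 321600×230/(950×45×10³) = 1.73 mm; these oppose, so the net change is 0.658 mm (segment shortens).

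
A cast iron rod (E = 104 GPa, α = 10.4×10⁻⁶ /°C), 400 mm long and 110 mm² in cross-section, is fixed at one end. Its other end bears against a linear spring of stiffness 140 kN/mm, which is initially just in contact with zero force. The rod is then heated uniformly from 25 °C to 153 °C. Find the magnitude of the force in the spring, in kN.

Free thermal expansion: δ_free = αΔT L = 10.4×10⁻⁶ × 128 × 400 = 0.5325 mm.
With a force P in the spring, the elastic change of the rod is PL/(AE) and that of the spring is P/k; compatibility requires their sum to equal δ_free.
So P = δ_free / [L/(AE) + 1/k] = 0.5325 / [ 400/(110×104×10³) + 1/(140×10³) ].
P = 0.5325 / 4.211×10⁻⁵ = 12650 N.

P ≈ 12.6 kN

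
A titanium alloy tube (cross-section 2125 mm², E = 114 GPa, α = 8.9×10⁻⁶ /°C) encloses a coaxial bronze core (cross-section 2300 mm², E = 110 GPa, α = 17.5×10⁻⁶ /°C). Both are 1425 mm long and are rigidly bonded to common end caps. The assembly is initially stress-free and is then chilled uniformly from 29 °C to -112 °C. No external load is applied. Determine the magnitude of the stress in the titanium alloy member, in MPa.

σ ≈ 70.6 MPa (compressive)

Equilibrium of a rigid end plate with no external load gives equal and opposite internal forces ±P in the two members. Since α_{bronze} > α_{titanium alloy}, cooling drives the bronze into tension and the titanium alloy into compression.
Compatibility of the two members (thermal + elastic change equal): (α₁ − α₂)ΔT = P·[1/(A₁E₁) + 1/(A₂E₂)].
|α₁ − α₂|·ΔT = 8.6×10⁻⁶ × 141 = 0.001213.
1/(A₁E₁) + 1/(A₂E₂) = 1/(2125×114×10³) + 1/(2300×110×10³) = 8.081×10⁻⁹ N⁻¹.
So P = 0.001213 / 8.081×10⁻⁹ = 150.1 kN.
σ_{titanium alloy} = P/A₁ = 150100/2125 = 70.62 MPa, compressive.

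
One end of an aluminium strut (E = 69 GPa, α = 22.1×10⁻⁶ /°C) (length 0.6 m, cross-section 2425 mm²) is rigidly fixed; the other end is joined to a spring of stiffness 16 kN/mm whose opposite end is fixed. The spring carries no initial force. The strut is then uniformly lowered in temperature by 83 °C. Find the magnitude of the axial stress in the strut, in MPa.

The unrestrained thermal change is αΔT L = 22.1×10⁻⁶ × 83 × 600 = 1.101 mm.
Let P be the tensile force in the spring. The strut extends elastically by PL/(AE) and the spring stretches by P/k; together these equal δ_free.
So P = δ_free / [L/(AE) + 1/k] = 1.101 / [ 600/(2425×69×10³) + 1/(16×10³) ].
P = 1.101 / 6.609×10⁻⁵ = 16650 N.
σ = P/A = 16650/2425 = 6.868 MPa.

σ ≈ 6.87 MPa (tensile)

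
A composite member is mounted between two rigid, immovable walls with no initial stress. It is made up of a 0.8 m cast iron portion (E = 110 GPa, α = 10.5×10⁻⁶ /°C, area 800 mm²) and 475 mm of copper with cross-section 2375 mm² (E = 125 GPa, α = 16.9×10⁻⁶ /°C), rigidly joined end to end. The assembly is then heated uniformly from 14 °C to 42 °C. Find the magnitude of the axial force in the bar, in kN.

With the walls removed the bar would change length by δ_free = Σ αᵢΔT Lᵢ = 10.5×10⁻⁶×28×800 + 16.9×10⁻⁶×28×475 = 0.46 mm.
The walls prevent any net length change, so an axial force P (same in every segment) develops. Compatibility: P · Σ Lᵢ/(AᵢEᵢ) = δ_free.
The series flexibility is Σ Lᵢ/(AᵢEᵢ) = 800/(800×110×10³) + 475/(2375×125×10³) = 1.069×10⁻⁵ mm/N.
So P = 0.46 / 1.069×10⁻⁵ = 43.02 kN, compressive.

P ≈ 43 kN (compressive)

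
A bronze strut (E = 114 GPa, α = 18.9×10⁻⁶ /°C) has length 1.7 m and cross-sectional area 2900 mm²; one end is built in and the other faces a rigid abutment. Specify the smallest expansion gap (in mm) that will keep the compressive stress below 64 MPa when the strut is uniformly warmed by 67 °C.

g ≈ 1.2 mm

Free expansion if unrestrained: δ_free = αΔT L = 18.9×10⁻⁶ × 67 × 1700 = 2.153 mm.
At the allowable stress the elastic shortening the wall may impose is σL/E = 64 × 1700 / (114×10³) = 0.9544 mm.
So the gap has to take up the difference, g_min = δ_free − σL/E = 2.153 − 0.9544 = 1.198 mm.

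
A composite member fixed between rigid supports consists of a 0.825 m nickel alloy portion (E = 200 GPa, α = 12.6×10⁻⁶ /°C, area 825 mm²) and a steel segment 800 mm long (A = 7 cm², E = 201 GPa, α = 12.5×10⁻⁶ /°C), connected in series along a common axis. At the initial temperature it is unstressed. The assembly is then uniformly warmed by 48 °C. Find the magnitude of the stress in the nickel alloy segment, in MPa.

Free thermal expansion of the whole bar: Σ αᵢΔT Lᵢ = 12.6×10⁻⁶×48×825 + 12.5×10⁻⁶×48×800 = 0.979 mm.
Since the ends are fixed, an axial force P builds up, equal in every segment, with P · Σ Lᵢ/(AᵢEᵢ) = δ_free.
Σ Lᵢ/(AᵢEᵢ) = 825/(825×200×10³) + 800/(700×201×10³) = 1.069×10⁻⁵ mm/N.
Hence P = δ_free / Σ(L/AE) = 0.979/1.069×10⁻⁵ = 91.61 kN (compressive).
σ_{nickel alloy} = P / A = 91610 / 825 = 111 MPa.

σ ≈ 111 MPa (compressive)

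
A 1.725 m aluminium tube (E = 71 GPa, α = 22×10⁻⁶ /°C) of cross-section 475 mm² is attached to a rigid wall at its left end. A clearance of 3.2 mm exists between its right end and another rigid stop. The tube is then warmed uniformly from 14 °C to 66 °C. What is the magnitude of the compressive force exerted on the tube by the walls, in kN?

P ≈ 0 kN

If the wall were absent the tube would grow by αΔT L = 22×10⁻⁶ × 52 × 1725 = 1.973 mm.
Since δ_free = 1.97 mm is less than the 3.2 mm gap, the tube never touches the wall. No axial force develops.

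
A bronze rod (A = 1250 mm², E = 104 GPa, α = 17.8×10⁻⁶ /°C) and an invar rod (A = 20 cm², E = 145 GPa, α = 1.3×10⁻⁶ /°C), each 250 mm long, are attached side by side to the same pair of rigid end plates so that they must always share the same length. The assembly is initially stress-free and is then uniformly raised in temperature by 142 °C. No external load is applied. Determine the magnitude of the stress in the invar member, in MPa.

σ ≈ 105 MPa (tensile)

Equilibrium of a rigid end plate with no external load gives equal and opposite internal forces ±P in the two members. Since α_{bronze} > α_{invar}, heating drives the bronze into compression and the invar into tension.
Compatibility of the two members (thermal + elastic change equal): (α₁ − α₂)ΔT = P·[1/(A₁E₁) + 1/(A₂E₂)].
|α₁ − α₂|·ΔT = 16.5×10⁻⁶ × 142 = 0.002343.
1/(A₁E₁) + 1/(A₂E₂) = 1/(1250×104×10³) + 1/(2000×145×10³) = 1.114×10⁻⁸ N⁻¹.
So P = 0.002343 / 1.114×10⁻⁸ = 210.3 kN.
σ_{invar} = P/A₂ = 210300/2000 = 105.2 MPa, tensile.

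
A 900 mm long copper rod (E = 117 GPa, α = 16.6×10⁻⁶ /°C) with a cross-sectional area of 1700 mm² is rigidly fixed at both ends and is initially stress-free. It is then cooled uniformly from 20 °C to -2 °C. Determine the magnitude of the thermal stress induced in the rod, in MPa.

Because both ends are immovable the net strain is zero, and the suppressed thermal strain is αΔT = 16.6×10⁻⁶ × 22 = 365.2×10⁻⁶.
The stress required to suppress this strain is σ = Eε = 117×10³ × 365.2×10⁻⁶ = 42.73 MPa, tensile since the rod is trying to contract.

σ ≈ 42.7 MPa (tensile)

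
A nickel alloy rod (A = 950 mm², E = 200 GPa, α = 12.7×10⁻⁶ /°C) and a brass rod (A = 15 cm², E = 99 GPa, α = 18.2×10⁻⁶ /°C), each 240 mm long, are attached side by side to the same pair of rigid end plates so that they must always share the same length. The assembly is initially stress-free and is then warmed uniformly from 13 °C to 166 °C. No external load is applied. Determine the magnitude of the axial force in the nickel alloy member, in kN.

Both members must finish at the same length. With the larger α, the brass tends to over-expand; the plates restrain it, putting the brass in compression and the nickel alloy in tension. With no external load the two internal forces are equal and opposite, magnitude P.
Setting the final lengths equal and cancelling L: (α₁ − α₂)ΔT = P/(A₁E₁) + P/(A₂E₂).
|α₁ − α₂|·ΔT = 5.5×10⁻⁶ × 153 = 0.0008415.
1/(A₁E₁) + 1/(A₂E₂) = 1/(950×200×10³) + 1/(1500×99×10³) = 1.2×10⁻⁸ N⁻¹.
P = 0.0008415 / 1.2×10⁻⁸ = 70140 N = 70.14 kN.

P ≈ 70.1 kN (tensile in the nickel alloy)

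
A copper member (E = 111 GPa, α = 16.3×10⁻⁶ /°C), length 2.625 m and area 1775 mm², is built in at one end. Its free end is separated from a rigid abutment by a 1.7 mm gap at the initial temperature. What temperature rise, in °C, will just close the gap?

The gap closes when αΔT L = 1.7 mm, since the member is still unstressed at that instant.
ΔT = 1.7 / (16.3×10⁻⁶ × 2625) = 39.73 °C.

ΔT ≈ 39.7 °C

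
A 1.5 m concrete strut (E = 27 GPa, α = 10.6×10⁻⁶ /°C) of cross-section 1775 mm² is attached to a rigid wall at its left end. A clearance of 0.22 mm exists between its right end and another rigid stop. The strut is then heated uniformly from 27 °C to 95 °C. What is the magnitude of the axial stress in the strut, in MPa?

Unrestrained expansion: δ_free = αΔT L = 10.6×10⁻⁶ × 68 × 1500 = 1.081 mm.
After closing the 0.22 mm clearance, 1.081 − 0.22 = 0.8612 mm of expansion remains to be suppressed by the wall.
So σ = E(δ_free − g)/L = 27×10³ × 0.8612/1500 = 15.5 MPa.

σ ≈ 15.5 MPa (compressive)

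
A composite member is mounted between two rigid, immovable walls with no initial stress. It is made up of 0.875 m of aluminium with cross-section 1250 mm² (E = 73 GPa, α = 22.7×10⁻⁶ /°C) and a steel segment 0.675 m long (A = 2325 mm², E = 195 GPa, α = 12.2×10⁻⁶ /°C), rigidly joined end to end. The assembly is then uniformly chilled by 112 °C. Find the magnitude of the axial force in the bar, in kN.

With the walls removed the bar would change length by δ_free = Σ αᵢΔT Lᵢ = 22.7×10⁻⁶×112×875 + 12.2×10⁻⁶×112×675 = 3.147 mm.
The rigid supports impose zero overall length change; the single axial force P common to all segments must satisfy P Σ Lᵢ/(AᵢEᵢ) = δ_free.
Σ Lᵢ/(AᵢEᵢ) = 875/(1250×73×10³) + 675/(2325×195×10³) = 1.108×10⁻⁵ mm/N.
So P = 3.147 / 1.108×10⁻⁵ = 284.1 kN, tensile.

P ≈ 284 kN (tensile)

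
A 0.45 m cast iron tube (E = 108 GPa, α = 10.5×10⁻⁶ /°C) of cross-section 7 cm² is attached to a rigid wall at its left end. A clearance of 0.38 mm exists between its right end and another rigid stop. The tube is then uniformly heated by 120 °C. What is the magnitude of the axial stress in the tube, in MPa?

Free thermal elongation = αΔT L = 10.5×10⁻⁶ × 120 × 450 = 0.567 mm.
The gap closes (δ_free > 0.38 mm) and the wall then resists a further 0.567 − 0.38 = 0.187 mm of expansion.
That suppressed elongation corresponds to σ = E·Δ/L = 108×10³ × 0.187/450 = 44.88 MPa.

σ ≈ 44.9 MPa (compressive)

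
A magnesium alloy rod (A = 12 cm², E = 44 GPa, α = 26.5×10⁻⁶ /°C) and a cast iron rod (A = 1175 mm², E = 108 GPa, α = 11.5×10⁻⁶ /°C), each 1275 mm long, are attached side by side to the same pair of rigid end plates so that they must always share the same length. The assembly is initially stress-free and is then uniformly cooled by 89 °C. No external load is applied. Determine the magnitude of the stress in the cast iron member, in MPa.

The magnesium alloy has the larger α, so on cooling it would change length more than the cast iron if both were free. The rigid plates force a common final length, so the magnesium alloy is put into tension and the cast iron into compression, with equal and opposite forces P (no external load).
Setting the final lengths equal and cancelling L: (α₁ − α₂)ΔT = P/(A₁E₁) + P/(A₂E₂).
|α₁ − α₂|·ΔT = 15×10⁻⁶ × 89 = 0.001335.
1/(A₁E₁) + 1/(A₂E₂) = 1/(1200×44×10³) + 1/(1175×108×10³) = 2.682×10⁻⁸ N⁻¹.
So P = 0.001335 / 2.682×10⁻⁸ = 49.78 kN.
σ_{cast iron} = P/A₂ = 49780/1175 = 42.36 MPa, compressive.

σ ≈ 42.4 MPa (compressive)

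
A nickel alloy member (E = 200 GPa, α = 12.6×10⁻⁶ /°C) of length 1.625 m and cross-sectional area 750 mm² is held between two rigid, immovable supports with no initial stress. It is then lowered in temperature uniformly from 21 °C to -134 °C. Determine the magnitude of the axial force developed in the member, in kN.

With zero net strain, σ = E·αΔT = 200 GPa × 12.6×10⁻⁶ × 155 = 390.6 MPa.
Then P = σA = 390.6 × 750 mm² = 292.9 kN, tensile.

P ≈ 293 kN (tensile)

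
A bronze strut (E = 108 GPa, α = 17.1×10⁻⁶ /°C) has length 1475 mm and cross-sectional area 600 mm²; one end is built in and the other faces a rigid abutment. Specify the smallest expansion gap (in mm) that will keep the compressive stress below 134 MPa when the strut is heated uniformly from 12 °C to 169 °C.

g ≈ 2.13 mm

With no wall the strut would lengthen by αΔT L = 17.1×10⁻⁶ × 157 × 1475 = 3.96 mm.
A stress of 134 MPa corresponds to the wall pushing the strut back by σL/E = 134×1475/(108×10³) = 1.83 mm.
The gap must absorb the remainder: g_min = 3.96 − 1.83 = 2.13 mm.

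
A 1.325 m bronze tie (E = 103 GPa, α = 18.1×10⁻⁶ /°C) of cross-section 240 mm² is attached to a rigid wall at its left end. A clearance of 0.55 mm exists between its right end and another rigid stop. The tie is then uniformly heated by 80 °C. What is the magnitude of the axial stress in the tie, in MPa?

σ ≈ 106 MPa (compressive)

Free thermal elongation = αΔT L = 18.1×10⁻⁶ × 80 × 1325 = 1.919 mm.
After closing the 0.55 mm clearance, 1.919 − 0.55 = 1.369 mm of expansion remains to be suppressed by the wall.
Compatibility: PL/(AE) = 1.369 mm, so σ = P/A = E × (1.369/1325) = 106.4 MPa.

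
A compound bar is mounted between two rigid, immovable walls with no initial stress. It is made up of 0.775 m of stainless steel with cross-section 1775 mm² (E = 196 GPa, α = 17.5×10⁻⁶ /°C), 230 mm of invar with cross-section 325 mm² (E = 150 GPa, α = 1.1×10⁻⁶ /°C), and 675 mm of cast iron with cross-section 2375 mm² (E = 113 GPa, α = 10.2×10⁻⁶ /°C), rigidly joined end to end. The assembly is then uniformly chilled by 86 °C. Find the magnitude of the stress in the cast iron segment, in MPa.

σ ≈ 79.2 MPa (tensile)

If the supports were absent, the total length change would be Σ αᵢΔT Lᵢ = 17.5×10⁻⁶×86×775 + 1.1×10⁻⁶×86×230 + 10.2×10⁻⁶×86×675 = 1.78 mm.
Since the ends are fixed, an axial force P builds up, equal in every segment, with P · Σ Lᵢ/(AᵢEᵢ) = δ_free.
Σ Lᵢ/(AᵢEᵢ) = 775/(1775×196×10³) + 230/(325×150×10³) + 675/(2375×113×10³) = 9.461×10⁻⁶ mm/N.
P = 1.78 / 9.461×10⁻⁶ = 188200 N = 188.2 kN, tensile.
σ_{cast iron} = P / A = 188200 / 2375 = 79.23 MPa.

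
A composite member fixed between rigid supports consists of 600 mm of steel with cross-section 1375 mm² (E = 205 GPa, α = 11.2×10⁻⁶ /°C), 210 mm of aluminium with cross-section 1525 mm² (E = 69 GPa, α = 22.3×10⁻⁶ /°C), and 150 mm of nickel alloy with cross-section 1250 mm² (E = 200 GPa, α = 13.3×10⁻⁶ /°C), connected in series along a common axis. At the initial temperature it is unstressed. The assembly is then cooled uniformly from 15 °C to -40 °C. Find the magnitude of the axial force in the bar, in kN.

If the supports were absent, the total length change would be Σ αᵢΔT Lᵢ = 11.2×10⁻⁶×55×600 + 22.3×10⁻⁶×55×210 + 13.3×10⁻⁶×55×150 = 0.7369 mm.
The rigid supports impose zero overall length change; the single axial force P common to all segments must satisfy P Σ Lᵢ/(AᵢEᵢ) = δ_free.
Σ Lᵢ/(AᵢEᵢ) = 600/(1375×205×10³) + 210/(1525×69×10³) + 150/(1250×200×10³) = 4.724×10⁻⁶ mm/N.
So P = 0.7369 / 4.724×10⁻⁶ = 156 kN, tensile.

P ≈ 156 kN (tensile)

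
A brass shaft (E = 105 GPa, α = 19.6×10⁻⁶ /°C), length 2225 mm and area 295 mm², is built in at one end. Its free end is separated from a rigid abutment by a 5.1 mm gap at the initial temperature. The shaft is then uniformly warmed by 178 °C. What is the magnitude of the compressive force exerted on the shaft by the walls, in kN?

P ≈ 37.1 kN

If the wall were absent the shaft would grow by αΔT L = 19.6×10⁻⁶ × 178 × 2225 = 7.763 mm.
After closing the 5.1 mm clearance, 7.763 − 5.1 = 2.663 mm of expansion remains to be suppressed by the wall.
Compatibility: PL/(AE) = 2.663 mm, so σ = P/A = E × (2.663/2225) = 125.6 MPa.
Force on the wall = σA = 125.6 × 295 mm² = 37.07 kN.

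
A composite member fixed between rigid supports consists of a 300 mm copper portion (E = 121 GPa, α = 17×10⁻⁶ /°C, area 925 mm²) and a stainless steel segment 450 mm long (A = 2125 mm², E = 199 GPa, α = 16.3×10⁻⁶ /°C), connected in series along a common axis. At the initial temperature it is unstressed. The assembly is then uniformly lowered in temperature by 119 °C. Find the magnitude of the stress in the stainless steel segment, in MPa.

σ ≈ 186 MPa (tensile)

Free thermal contraction of the whole bar: Σ αᵢΔT Lᵢ = 17×10⁻⁶×119×300 + 16.3×10⁻⁶×119×450 = 1.48 mm.
The walls prevent any net length change, so an axial force P (same in every segment) develops. Compatibility: P · Σ Lᵢ/(AᵢEᵢ) = δ_free.
The series flexibility is Σ Lᵢ/(AᵢEᵢ) = 300/(925×121×10³) + 450/(2125×199×10³) = 3.745×10⁻⁶ mm/N.
P = 1.48 / 3.745×10⁻⁶ = 395200 N = 395.2 kN, tensile.
σ_{stainless steel} = P / A = 395200 / 2125 = 186 MPa.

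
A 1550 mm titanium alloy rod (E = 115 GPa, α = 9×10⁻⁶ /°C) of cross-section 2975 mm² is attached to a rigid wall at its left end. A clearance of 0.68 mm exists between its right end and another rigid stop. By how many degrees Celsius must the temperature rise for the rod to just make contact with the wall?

The gap closes when αΔT L = 0.68 mm, since the rod is still unstressed at that instant.
So ΔT = g/(αL) = 0.68/(9×10⁻⁶ × 1550) = 48.75 °C.

ΔT ≈ 48.7 °C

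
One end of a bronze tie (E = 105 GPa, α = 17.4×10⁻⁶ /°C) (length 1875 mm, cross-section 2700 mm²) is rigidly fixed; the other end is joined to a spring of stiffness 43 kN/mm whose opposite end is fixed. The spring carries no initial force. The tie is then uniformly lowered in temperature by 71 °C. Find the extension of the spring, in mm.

If the spring were absent the tie would shorten by αΔT L = 17.4×10⁻⁶ × 71 × 1875 = 2.316 mm.
Let P be the tensile force in the spring. The tie extends elastically by PL/(AE) and the spring stretches by P/k; together these equal δ_free.
So P = δ_free / [L/(AE) + 1/k] = 2.316 / [ 1875/(2700×105×10³) + 1/(43×10³) ].
P = 2.316 / 2.987×10⁻⁵ = 77550 N.
Spring extension = P/k = 77550/(43×10³) = 1.803 mm.

δ ≈ 1.8 mm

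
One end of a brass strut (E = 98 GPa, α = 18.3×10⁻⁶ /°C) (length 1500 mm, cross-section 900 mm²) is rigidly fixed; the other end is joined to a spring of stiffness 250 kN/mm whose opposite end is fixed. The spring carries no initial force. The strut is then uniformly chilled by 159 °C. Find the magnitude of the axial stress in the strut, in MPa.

σ ≈ 231 MPa (tensile)

Free thermal contraction: δ_free = αΔT L = 18.3×10⁻⁶ × 159 × 1500 = 4.365 mm.
Let P be the tensile force in the spring. The strut extends elastically by PL/(AE) and the spring stretches by P/k; together these equal δ_free.
P [ L/(AE) + 1/k ] = δ_free → P [ 1500/(900×98×10³) + 1/(250×10³) ] = 4.365.
P = 4.365 / 2.101×10⁻⁵ = 207800 N.
σ = P/A = 207800/900 = 230.9 MPa.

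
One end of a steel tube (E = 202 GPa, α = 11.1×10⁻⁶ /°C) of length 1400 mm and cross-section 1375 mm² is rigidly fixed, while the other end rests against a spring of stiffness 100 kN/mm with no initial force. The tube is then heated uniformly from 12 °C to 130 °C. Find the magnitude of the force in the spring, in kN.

Free thermal expansion: δ_free = αΔT L = 11.1×10⁻⁶ × 118 × 1400 = 1.834 mm.
With a force P in the spring, the elastic change of the tube is PL/(AE) and that of the spring is P/k; compatibility requires their sum to equal δ_free.
P [ L/(AE) + 1/k ] = δ_free → P [ 1400/(1375×202×10³) + 1/(100×10³) ] = 1.834.
P = 1.834 / 1.504×10⁻⁵ = 121900 N.

P ≈ 122 kN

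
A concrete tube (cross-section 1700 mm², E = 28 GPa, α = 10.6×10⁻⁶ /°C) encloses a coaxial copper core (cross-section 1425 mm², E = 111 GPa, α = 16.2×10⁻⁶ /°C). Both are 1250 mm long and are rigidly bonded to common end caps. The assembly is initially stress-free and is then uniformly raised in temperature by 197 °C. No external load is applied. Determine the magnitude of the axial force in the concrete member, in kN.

Both members must finish at the same length. With the larger α, the copper tends to over-expand; the plates restrain it, putting the copper in compression and the concrete in tension. With no external load the two internal forces are equal and opposite, magnitude P.
Setting the final lengths equal and cancelling L: (α₁ − α₂)ΔT = P/(A₁E₁) + P/(A₂E₂).
|α₁ − α₂|·ΔT = 5.6×10⁻⁶ × 197 = 0.001103.
1/(A₁E₁) + 1/(A₂E₂) = 1/(1700×28×10³) + 1/(1425×111×10³) = 2.733×10⁻⁸ N⁻¹.
P = 0.001103 / 2.733×10⁻⁸ = 40370 N = 40.37 kN.

P ≈ 40.4 kN (tensile in the concrete)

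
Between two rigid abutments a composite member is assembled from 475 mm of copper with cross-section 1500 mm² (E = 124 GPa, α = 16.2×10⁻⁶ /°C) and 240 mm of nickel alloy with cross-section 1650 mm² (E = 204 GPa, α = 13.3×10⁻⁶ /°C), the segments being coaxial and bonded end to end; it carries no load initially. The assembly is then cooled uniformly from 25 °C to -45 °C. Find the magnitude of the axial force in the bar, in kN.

P ≈ 233 kN (tensile)

Free thermal contraction of the whole bar: Σ αᵢΔT Lᵢ = 16.2×10⁻⁶×70×475 + 13.3×10⁻⁶×70×240 = 0.7621 mm.
The rigid supports impose zero overall length change; the single axial force P common to all segments must satisfy P Σ Lᵢ/(AᵢEᵢ) = δ_free.
Σ Lᵢ/(AᵢEᵢ) = 475/(1500×124×10³) + 240/(1650×204×10³) = 3.267×10⁻⁶ mm/N.
Hence P = δ_free / Σ(L/AE) = 0.7621/3.267×10⁻⁶ = 233.3 kN (tensile).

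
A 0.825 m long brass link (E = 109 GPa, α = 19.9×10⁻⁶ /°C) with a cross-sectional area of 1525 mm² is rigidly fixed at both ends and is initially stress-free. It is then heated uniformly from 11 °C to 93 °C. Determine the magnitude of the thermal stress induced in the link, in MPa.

σ ≈ 178 MPa (compressive)

With length fixed, the mechanical strain must cancel the thermal strain αΔT = 19.9×10⁻⁶ × 82 = 1631.8×10⁻⁶.
σ = EαΔT = 109×10³ × 19.9×10⁻⁶ × 82 = 177.9 MPa (compressive; the link is trying to expand).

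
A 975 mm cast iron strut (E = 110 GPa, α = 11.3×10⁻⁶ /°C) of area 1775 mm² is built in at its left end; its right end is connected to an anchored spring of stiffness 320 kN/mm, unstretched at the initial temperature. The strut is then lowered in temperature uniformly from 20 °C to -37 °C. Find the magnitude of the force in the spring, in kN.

P ≈ 77.4 kN

The unrestrained thermal change is αΔT L = 11.3×10⁻⁶ × 57 × 975 = 0.628 mm.
Let P be the tensile force in the spring. The strut extends elastically by PL/(AE) and the spring stretches by P/k; together these equal δ_free.
P [ L/(AE) + 1/k ] = δ_free → P [ 975/(1775×110×10³) + 1/(320×10³) ] = 0.628.
P = 0.628 / 8.119×10⁻⁶ = 77350 N.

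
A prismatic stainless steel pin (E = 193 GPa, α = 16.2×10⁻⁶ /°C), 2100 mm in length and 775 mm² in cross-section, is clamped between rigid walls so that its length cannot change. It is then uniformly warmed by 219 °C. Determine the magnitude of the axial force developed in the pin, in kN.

P ≈ 531 kN (compressive)

With zero net strain, σ = E·αΔT = 193 GPa × 16.2×10⁻⁶ × 219 = 684.7 MPa.
Axial force P = σA = 684.7 × 775 = 530700 N = 530.7 kN, compressive.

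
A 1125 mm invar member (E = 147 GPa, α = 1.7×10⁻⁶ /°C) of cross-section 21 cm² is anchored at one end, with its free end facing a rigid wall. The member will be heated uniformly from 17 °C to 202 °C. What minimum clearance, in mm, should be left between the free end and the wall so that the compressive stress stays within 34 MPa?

g ≈ 0.0936 mm

Free expansion if unrestrained: δ_free = αΔT L = 1.7×10⁻⁶ × 185 × 1125 = 0.3538 mm.
At the allowable stress the elastic shortening the wall may impose is σL/E = 34 × 1125 / (147×10³) = 0.2602 mm.
The gap must absorb the remainder: g_min = 0.3538 − 0.2602 = 0.09361 mm.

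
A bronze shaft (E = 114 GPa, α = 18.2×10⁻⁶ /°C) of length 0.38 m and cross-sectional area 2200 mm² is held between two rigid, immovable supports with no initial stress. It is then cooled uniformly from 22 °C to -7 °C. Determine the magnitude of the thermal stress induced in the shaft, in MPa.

With length fixed, the mechanical strain must cancel the thermal strain αΔT = 18.2×10⁻⁶ × 29 = 527.8×10⁻⁶.
Hence σ = E·αΔT = 114×10³ × 527.8×10⁻⁶ = 60.17 MPa, tensile.

σ ≈ 60.2 MPa (tensile)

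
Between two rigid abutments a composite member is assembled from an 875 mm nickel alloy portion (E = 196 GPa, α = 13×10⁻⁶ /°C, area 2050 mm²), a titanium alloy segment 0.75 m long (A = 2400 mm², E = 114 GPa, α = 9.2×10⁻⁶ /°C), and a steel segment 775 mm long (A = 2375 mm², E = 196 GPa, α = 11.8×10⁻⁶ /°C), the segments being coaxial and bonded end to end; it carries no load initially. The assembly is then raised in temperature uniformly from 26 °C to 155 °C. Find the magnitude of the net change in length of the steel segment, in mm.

With the walls removed the bar would change length by δ_free = Σ αᵢΔT Lᵢ = 13×10⁻⁶×129×875 + 9.2×10⁻⁶×129×750 + 11.8×10⁻⁶×129×775 = 3.537 mm.
Since the ends are fixed, an axial force P builds up, equal in every segment, with P · Σ Lᵢ/(AᵢEᵢ) = δ_free.
The series flexibility is Σ Lᵢ/(AᵢEᵢ) = 875/(2050×196×10³) + 750/(2400×114×10³) + 775/(2375×196×10³) = 6.584×10⁻⁶ mm/N.
Hence P = δ_free / Σ(L/AE) = 3.537/6.584×10⁻⁶ = 537.3 kN (compressive).
For the steel segment, free thermal change = 11.8×10⁻⁶×129×775 = 1.18 mm and elastic change from P = 537300×775/(2375×196×10³) = 0.8945 mm; these oppose, so the net change is 0.285 mm (segment lengthens).

|ΔL| ≈ 0.285 mm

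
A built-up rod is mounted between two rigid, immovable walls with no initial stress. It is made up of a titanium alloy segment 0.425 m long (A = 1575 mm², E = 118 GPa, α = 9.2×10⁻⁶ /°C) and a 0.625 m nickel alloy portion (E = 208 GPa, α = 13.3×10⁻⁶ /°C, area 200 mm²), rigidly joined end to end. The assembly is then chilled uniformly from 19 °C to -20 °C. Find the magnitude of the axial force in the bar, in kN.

With the walls removed the bar would change length by δ_free = Σ αᵢΔT Lᵢ = 9.2×10⁻⁶×39×425 + 13.3×10⁻⁶×39×625 = 0.4767 mm.
Since the ends are fixed, an axial force P builds up, equal in every segment, with P · Σ Lᵢ/(AᵢEᵢ) = δ_free.
Σ Lᵢ/(AᵢEᵢ) = 425/(1575×118×10³) + 625/(200×208×10³) = 1.731×10⁻⁵ mm/N.
P = 0.4767 / 1.731×10⁻⁵ = 27540 N = 27.54 kN, tensile.

P ≈ 27.5 kN (tensile)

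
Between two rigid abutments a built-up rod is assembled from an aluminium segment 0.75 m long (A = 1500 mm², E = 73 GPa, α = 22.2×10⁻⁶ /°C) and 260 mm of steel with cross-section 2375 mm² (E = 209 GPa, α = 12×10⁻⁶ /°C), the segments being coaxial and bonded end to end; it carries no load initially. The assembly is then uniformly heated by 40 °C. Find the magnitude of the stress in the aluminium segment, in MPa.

σ ≈ 71.5 MPa (compressive)

With the walls removed the bar would change length by δ_free = Σ αᵢΔT Lᵢ = 22.2×10⁻⁶×40×750 + 12×10⁻⁶×40×260 = 0.7908 mm.
The walls prevent any net length change, so an axial force P (same in every segment) develops. Compatibility: P · Σ Lᵢ/(AᵢEᵢ) = δ_free.
Σ Lᵢ/(AᵢEᵢ) = 750/(1500×73×10³) + 260/(2375×209×10³) = 7.373×10⁻⁶ mm/N.
Hence P = δ_free / Σ(L/AE) = 0.7908/7.373×10⁻⁶ = 107.3 kN (compressive).
σ_{aluminium} = P / A = 107300 / 1500 = 71.5 MPa.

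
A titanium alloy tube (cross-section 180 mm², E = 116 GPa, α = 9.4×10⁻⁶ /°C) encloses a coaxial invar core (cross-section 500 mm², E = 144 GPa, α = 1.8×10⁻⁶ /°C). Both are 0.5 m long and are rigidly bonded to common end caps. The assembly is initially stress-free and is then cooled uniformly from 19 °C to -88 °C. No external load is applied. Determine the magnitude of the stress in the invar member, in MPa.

The titanium alloy has the larger α, so on cooling it would change length more than the invar if both were free. The rigid plates force a common final length, so the titanium alloy is put into tension and the invar into compression, with equal and opposite forces P (no external load).
Setting the final lengths equal and cancelling L: (α₁ − α₂)ΔT = P/(A₁E₁) + P/(A₂E₂).
|α₁ − α₂|·ΔT = 7.6×10⁻⁶ × 107 = 0.0008132.
1/(A₁E₁) + 1/(A₂E₂) = 1/(180×116×10³) + 1/(500×144×10³) = 6.178×10⁻⁸ N⁻¹.
P = 0.0008132 / 6.178×10⁻⁸ = 13160 N = 13.16 kN.
σ_{invar} = P/A₂ = 13160/500 = 26.32 MPa, compressive.

σ ≈ 26.3 MPa (compressive)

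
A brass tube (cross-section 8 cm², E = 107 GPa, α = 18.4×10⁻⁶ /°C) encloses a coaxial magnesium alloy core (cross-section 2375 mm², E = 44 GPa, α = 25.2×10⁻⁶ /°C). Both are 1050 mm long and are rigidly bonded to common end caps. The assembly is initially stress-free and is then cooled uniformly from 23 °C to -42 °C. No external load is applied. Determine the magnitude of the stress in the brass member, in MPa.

σ ≈ 26 MPa (compressive)

Both members must finish at the same length. With the larger α, the magnesium alloy tends to over-contract; the plates restrain it, putting the magnesium alloy in tension and the brass in compression. With no external load the two internal forces are equal and opposite, magnitude P.
Setting the final lengths equal and cancelling L: (α₁ − α₂)ΔT = P/(A₁E₁) + P/(A₂E₂).
|α₁ − α₂|·ΔT = 6.8×10⁻⁶ × 65 = 0.000442.
1/(A₁E₁) + 1/(A₂E₂) = 1/(800×107×10³) + 1/(2375×44×10³) = 2.125×10⁻⁸ N⁻¹.
So P = 0.000442 / 2.125×10⁻⁸ = 20.8 kN.
σ_{brass} = P/A₁ = 20800/800 = 26 MPa, compressive.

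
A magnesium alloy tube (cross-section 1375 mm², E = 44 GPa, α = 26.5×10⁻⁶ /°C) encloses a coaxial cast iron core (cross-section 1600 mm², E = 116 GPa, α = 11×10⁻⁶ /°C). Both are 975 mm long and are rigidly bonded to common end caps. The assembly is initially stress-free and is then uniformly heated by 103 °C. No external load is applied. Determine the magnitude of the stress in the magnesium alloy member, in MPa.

The magnesium alloy has the larger α, so on heating it would change length more than the cast iron if both were free. The rigid plates force a common final length, so the magnesium alloy is put into compression and the cast iron into tension, with equal and opposite forces P (no external load).
Compatibility of the two members (thermal + elastic change equal): (α₁ − α₂)ΔT = P·[1/(A₁E₁) + 1/(A₂E₂)].
|α₁ − α₂|·ΔT = 15.5×10⁻⁶ × 103 = 0.001597.
1/(A₁E₁) + 1/(A₂E₂) = 1/(1375×44×10³) + 1/(1600×116×10³) = 2.192×10⁻⁸ N⁻¹.
P = 0.001597 / 2.192×10⁻⁸ = 72840 N = 72.84 kN.
σ_{magnesium alloy} = P/A₁ = 72840/1375 = 52.98 MPa, compressive.

σ ≈ 53 MPa (compressive)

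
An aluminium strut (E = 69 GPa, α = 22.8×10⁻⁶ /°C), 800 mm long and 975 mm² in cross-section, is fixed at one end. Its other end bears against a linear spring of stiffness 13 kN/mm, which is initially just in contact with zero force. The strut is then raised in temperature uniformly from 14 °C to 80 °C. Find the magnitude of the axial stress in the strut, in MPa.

The unrestrained thermal change is αΔT L = 22.8×10⁻⁶ × 66 × 800 = 1.204 mm.
Let P be the compressive force at the spring. The strut shortens elastically by PL/(AE) and the spring compresses by P/k; together these equal δ_free.
P [ L/(AE) + 1/k ] = δ_free → P [ 800/(975×69×10³) + 1/(13×10³) ] = 1.204.
P = 1.204 / 8.881×10⁻⁵ = 13550 N.
σ = P/A = 13550/975 = 13.9 MPa.

σ ≈ 13.9 MPa (compressive)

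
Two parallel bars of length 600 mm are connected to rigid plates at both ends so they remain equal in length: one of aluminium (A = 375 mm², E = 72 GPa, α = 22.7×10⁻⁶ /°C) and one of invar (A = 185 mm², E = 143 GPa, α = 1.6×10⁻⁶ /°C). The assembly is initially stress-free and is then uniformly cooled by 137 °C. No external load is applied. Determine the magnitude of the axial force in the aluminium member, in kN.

P ≈ 38.6 kN (tensile in the aluminium)

Both members must finish at the same length. With the larger α, the aluminium tends to over-contract; the plates restrain it, putting the aluminium in tension and the invar in compression. With no external load the two internal forces are equal and opposite, magnitude P.
Equating the net (thermal + elastic) strains gives |α₁ − α₂|·ΔT = P·[1/(A₁E₁) + 1/(A₂E₂)].
|α₁ − α₂|·ΔT = 21.1×10⁻⁶ × 137 = 0.002891.
1/(A₁E₁) + 1/(A₂E₂) = 1/(375×72×10³) + 1/(185×143×10³) = 7.484×10⁻⁸ N⁻¹.
P = 0.002891 / 7.484×10⁻⁸ = 38630 N = 38.63 kN.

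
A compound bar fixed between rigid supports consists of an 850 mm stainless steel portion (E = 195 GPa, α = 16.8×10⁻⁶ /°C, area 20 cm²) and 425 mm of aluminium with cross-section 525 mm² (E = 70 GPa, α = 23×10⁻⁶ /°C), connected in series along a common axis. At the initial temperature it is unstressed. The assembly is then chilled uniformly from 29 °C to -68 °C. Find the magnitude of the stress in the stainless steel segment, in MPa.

σ ≈ 84.9 MPa (tensile)

If the supports were absent, the total length change would be Σ αᵢΔT Lᵢ = 16.8×10⁻⁶×97×850 + 23×10⁻⁶×97×425 = 2.333 mm.
The walls prevent any net length change, so an axial force P (same in every segment) develops. Compatibility: P · Σ Lᵢ/(AᵢEᵢ) = δ_free.
The series flexibility is Σ Lᵢ/(AᵢEᵢ) = 850/(2000×195×10³) + 425/(525×70×10³) = 1.374×10⁻⁵ mm/N.
So P = 2.333 / 1.374×10⁻⁵ = 169.8 kN, tensile.
σ_{stainless steel} = P / A = 169800 / 2000 = 84.88 MPa.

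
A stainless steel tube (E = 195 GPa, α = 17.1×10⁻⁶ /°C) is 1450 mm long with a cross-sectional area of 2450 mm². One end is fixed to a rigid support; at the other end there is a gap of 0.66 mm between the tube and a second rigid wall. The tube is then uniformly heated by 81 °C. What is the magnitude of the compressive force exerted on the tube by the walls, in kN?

P ≈ 444 kN

Unrestrained expansion: δ_free = αΔT L = 17.1×10⁻⁶ × 81 × 1450 = 2.008 mm.
After closing the 0.66 mm clearance, 2.008 − 0.66 = 1.348 mm of expansion remains to be suppressed by the wall.
Compatibility: PL/(AE) = 1.348 mm, so σ = P/A = E × (1.348/1450) = 181.3 MPa.
Force on the wall = σA = 181.3 × 2450 mm² = 444.3 kN.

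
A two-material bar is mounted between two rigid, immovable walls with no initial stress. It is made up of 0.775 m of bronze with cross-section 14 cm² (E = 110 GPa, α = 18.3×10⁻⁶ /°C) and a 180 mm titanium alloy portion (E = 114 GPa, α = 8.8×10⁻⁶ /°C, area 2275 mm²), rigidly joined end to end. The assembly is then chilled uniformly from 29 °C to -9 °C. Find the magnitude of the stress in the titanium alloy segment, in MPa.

σ ≈ 46 MPa (tensile)

If the supports were absent, the total length change would be Σ αᵢΔT Lᵢ = 18.3×10⁻⁶×38×775 + 8.8×10⁻⁶×38×180 = 0.5991 mm.
The walls prevent any net length change, so an axial force P (same in every segment) develops. Compatibility: P · Σ Lᵢ/(AᵢEᵢ) = δ_free.
Σ Lᵢ/(AᵢEᵢ) = 775/(1400×110×10³) + 180/(2275×114×10³) = 5.727×10⁻⁶ mm/N.
So P = 0.5991 / 5.727×10⁻⁶ = 104.6 kN, tensile.
σ_{titanium alloy} = P / A = 104600 / 2275 = 45.99 MPa.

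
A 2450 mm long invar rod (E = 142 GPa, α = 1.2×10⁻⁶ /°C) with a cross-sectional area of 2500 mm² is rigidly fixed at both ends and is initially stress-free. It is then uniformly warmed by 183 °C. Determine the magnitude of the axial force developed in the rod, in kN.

The ends cannot move, so σ = EαΔT = 142×10³ × 1.2×10⁻⁶ × 183 = 31.18 MPa.
P = AEαΔT = 2500 × 142×10³ × 1.2×10⁻⁶ × 183 = 77.96 kN (compressive).

P ≈ 78 kN (compressive)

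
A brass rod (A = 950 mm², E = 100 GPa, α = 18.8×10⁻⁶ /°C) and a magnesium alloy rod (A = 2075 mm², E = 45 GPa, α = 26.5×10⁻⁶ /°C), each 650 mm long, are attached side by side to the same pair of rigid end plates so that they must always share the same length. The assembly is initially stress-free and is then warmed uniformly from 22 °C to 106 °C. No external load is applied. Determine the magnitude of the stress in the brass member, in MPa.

σ ≈ 32.1 MPa (tensile)

Equilibrium of a rigid end plate with no external load gives equal and opposite internal forces ±P in the two members. Since α_{magnesium alloy} > α_{brass}, heating drives the magnesium alloy into compression and the brass into tension.
Setting the final lengths equal and cancelling L: (α₁ − α₂)ΔT = P/(A₁E₁) + P/(A₂E₂).
|α₁ − α₂|·ΔT = 7.7×10⁻⁶ × 84 = 0.0006468.
1/(A₁E₁) + 1/(A₂E₂) = 1/(950×100×10³) + 1/(2075×45×10³) = 2.124×10⁻⁸ N⁻¹.
P = 0.0006468 / 2.124×10⁻⁸ = 30460 N = 30.46 kN.
σ_{brass} = P/A₁ = 30460/950 = 32.06 MPa, tensile.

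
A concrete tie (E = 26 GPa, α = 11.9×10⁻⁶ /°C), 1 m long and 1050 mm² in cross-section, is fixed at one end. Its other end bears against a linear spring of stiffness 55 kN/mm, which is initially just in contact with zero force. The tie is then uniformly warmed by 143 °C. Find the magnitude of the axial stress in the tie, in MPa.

σ ≈ 29.6 MPa (compressive)

If the spring were absent the tie would lengthen by αΔT L = 11.9×10⁻⁶ × 143 × 1000 = 1.702 mm.
With a force P in the spring, the elastic change of the tie is PL/(AE) and that of the spring is P/k; compatibility requires their sum to equal δ_free.
P [ L/(AE) + 1/k ] = δ_free → P [ 1000/(1050×26×10³) + 1/(55×10³) ] = 1.702.
P = 1.702 / 5.481×10⁻⁵ = 31050 N.
σ = P/A = 31050/1050 = 29.57 MPa.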